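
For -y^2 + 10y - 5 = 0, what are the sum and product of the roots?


For ay^2+by+c=0: sum = -b/a, product = c/a.
a=-1, b=10, c=-5
Sum = -(10)/-1 = 10
Product = (-5)/-1 = 5


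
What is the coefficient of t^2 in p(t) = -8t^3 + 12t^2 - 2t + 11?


Read off the coefficient of t^2: 12


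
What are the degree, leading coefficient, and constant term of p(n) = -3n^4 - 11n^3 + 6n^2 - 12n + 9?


Highest power of n is 4, with coefficient -3. Constant term is 9.
Degree = 4, leading coefficient = -3, constant term = 9


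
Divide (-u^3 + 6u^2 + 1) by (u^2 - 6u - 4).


(-u^3 + 6u^2 + 1) / (u^2 - 6u - 4)
Step 1: -u * (u^2 - 6u - 4) = -u^3 + 6u^2 + 4u; subtract.
Step 2: 0 * (u^2 - 6u - 4) = 0; subtract.
Quotient: -u, Remainder: -4u + 1


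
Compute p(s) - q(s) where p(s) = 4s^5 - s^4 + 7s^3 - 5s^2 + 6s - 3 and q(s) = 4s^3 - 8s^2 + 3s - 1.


Distribute the minus sign:
  (4s^5 - s^4 + 7s^3 - 5s^2 + 6s - 3)
- (4s^3 - 8s^2 + 3s - 1)
Negate second polynomial: -4s^3 + 8s^2 - 3s + 1
Add: 4s^5 - s^4 + 3s^3 + 3s^2 + 3s - 2


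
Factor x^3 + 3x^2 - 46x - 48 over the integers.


Try integer roots (divisors of -48). x=-8: p(-8)=0.
Divide out (x + 8): quotient is x^2 - 5x - 6.
Factor the quadratic: (x + 1)(x - 6)
Result: (x + 8)(x + 1)(x - 6)


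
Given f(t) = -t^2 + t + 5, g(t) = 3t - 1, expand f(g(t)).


Substitute g(t) into f:
f(g(t)) = -1*(3t - 1)^2 + 1*(3t - 1) + 5
(3t - 1)^2 = 9t^2 - 6t + 1
Expand and combine: -9t^2 + 9t + 3


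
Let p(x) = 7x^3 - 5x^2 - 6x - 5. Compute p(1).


Using direct substitution:
  7 * (1)^3 = 7
  -5 * (1)^2 = -5
  -6 * (1)^1 = -6
  constant: -5
Sum = 7 - 5 - 6 - 5 = -9


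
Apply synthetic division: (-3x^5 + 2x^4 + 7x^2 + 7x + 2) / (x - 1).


Synthetic division with c = 1. Coefficients: -3, 2, 0, 7, 7, 2
Bring down -3.
  -3 * 1 = -3; -3 + 2 = -1
  -1 * 1 = -1; -1 + 0 = -1
  -1 * 1 = -1; -1 + 7 = 6
  6 * 1 = 6; 6 + 7 = 13
  13 * 1 = 13; 13 + 2 = 15
Quotient: -3x^4 - x^3 - x^2 + 6x + 13, Remainder: 15


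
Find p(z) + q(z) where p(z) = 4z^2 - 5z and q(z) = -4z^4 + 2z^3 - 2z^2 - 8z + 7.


Align terms by degree and add:
  4z^2 - 5z
  -4z^4 + 2z^3 - 2z^2 - 8z + 7
= -4z^4 + 2z^3 + 2z^2 - 13z + 7


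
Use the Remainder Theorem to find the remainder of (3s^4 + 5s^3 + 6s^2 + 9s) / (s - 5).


By the Remainder Theorem, the remainder equals p(5):
  3*(5)^4 = 1875
  5*(5)^3 = 625
  6*(5)^2 = 150
  9*(5)^1 = 45
  constant: 0
Sum: 1875 + 625 + 150 + 45 + 0 = 2695


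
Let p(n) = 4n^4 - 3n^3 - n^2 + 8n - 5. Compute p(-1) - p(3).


p(-1) = -7
p(3) = 253
p(-1) - p(3) = -7 - 253 = -260


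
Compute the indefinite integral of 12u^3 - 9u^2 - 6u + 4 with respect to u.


Reverse power rule on each term:
  ∫ 12u^3 du = 3u^4
  ∫ -9u^2 du = -3u^3
  ∫ -6u du = -3u^2
  ∫ 4 du = 4u
F(u) = 3u^4 - 3u^3 - 3u^2 + 4u + C


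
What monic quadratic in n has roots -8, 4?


p(n) = (n + 8)(n - 4)
Expand: n^2 + 4n - 32


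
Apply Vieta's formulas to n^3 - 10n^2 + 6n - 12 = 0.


Monic cubic n^3+bn^2+cn+d=0: sum=-b, pairwise sum=c, product=-d.
b=-10, c=6, d=-12
r1+r2+r3 = 10
r1r2+r1r3+r2r3 = 6
r1r2r3 = 12


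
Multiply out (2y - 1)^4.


Expand (2y - 1)^4 by repeated multiplication:
  (2y - 1)^2 = 4y^2 - 4y + 1
  (2y - 1)^3 = 8y^3 - 12y^2 + 6y - 1
= 16y^4 - 32y^3 + 24y^2 - 8y + 1


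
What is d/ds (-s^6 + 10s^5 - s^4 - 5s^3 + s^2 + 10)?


Apply the power rule term by term:
  d/ds(-s^6) = -6s^5
  d/ds(10s^5) = 50s^4
  d/ds(-s^4) = -4s^3
  d/ds(-5s^3) = -15s^2
  d/ds(s^2) = 2s
  d/ds(10) = 0
p'(s) = -6s^5 + 50s^4 - 4s^3 - 15s^2 + 2s


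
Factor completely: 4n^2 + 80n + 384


Roots satisfy r1 + r2 = -b/a = -20 and r1*r2 = c/a = 96.
So r1 = -8, r2 = -12.
4n^2 + 80n + 384 = 4(n - r1)(n - r2) = 4(n + 8)(n + 12)


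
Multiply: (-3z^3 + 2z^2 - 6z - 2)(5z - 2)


Distribute each term of the first polynomial:
  (-3z^3)(5z - 2) = -15z^4 + 6z^3
  (2z^2)(5z - 2) = 10z^3 - 4z^2
  (-6z)(5z - 2) = -30z^2 + 12z
  (-2)(5z - 2) = -10z + 4
Sum: -15z^4 + 16z^3 - 34z^2 + 2z + 4


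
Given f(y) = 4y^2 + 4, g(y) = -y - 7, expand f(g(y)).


Substitute g(y) into f:
f(g(y)) = 4*(-y - 7)^2 + 4
(-y - 7)^2 = y^2 + 14y + 49
Expand and combine: 4y^2 + 56y + 200


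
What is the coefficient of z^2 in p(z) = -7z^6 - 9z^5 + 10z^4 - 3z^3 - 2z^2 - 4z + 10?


Read off the coefficient of z^2: -2


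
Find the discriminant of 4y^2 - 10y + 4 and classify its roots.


D = b^2 - 4ac = (-10)^2 - 4(4)(4) = 100 - 64 = 36
Since D > 0: two distinct rational roots


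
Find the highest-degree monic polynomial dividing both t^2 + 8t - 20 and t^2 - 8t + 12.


Factor each:
  t^2 + 8t - 20 = (t - 2)(t + 10)
  t^2 - 8t + 12 = (t - 2)(t - 6)
Common monic factor: t - 2


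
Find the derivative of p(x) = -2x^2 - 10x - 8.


Apply the power rule term by term:
  d/dx(-2x^2) = -4x
  d/dx(-10x) = -10
  d/dx(-8) = 0
p'(x) = -4x - 10


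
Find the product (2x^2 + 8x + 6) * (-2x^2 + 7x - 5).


Distribute each term of the first polynomial:
  (2x^2)(-2x^2 + 7x - 5) = -4x^4 + 14x^3 - 10x^2
  (8x)(-2x^2 + 7x - 5) = -16x^3 + 56x^2 - 40x
  (6)(-2x^2 + 7x - 5) = -12x^2 + 42x - 30
Sum: -4x^4 - 2x^3 + 34x^2 + 2x - 30


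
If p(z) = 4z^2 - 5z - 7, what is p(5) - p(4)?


p(5) = 68
p(4) = 37
p(5) - p(4) = 68 - 37 = 31


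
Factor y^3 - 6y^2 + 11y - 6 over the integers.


Try integer roots (divisors of -6). y=1: p(1)=0.
Divide out (y - 1): quotient is y^2 - 5y + 6.
Factor the quadratic: (y - 2)(y - 3)
Result: (y - 1)(y - 2)(y - 3)


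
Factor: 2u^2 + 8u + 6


Roots satisfy r1 + r2 = -b/a = -4 and r1*r2 = c/a = 3.
So r1 = -3, r2 = -1.
2u^2 + 8u + 6 = 2(u - r1)(u - r2) = 2(u + 3)(u + 1)


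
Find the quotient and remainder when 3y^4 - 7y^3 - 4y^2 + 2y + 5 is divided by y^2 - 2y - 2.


(3y^4 - 7y^3 - 4y^2 + 2y + 5) / (y^2 - 2y - 2)
Step 1: 3y^2 * (y^2 - 2y - 2) = 3y^4 - 6y^3 - 6y^2; subtract.
Step 2: -y * (y^2 - 2y - 2) = -y^3 + 2y^2 + 2y; subtract.
Step 3: 0 * (y^2 - 2y - 2) = 0; subtract.
Quotient: 3y^2 - y, Remainder: 5


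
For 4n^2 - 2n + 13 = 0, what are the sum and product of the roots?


For an^2+bn+c=0: sum = -b/a, product = c/a.
a=4, b=-2, c=13
Sum = -(-2)/4 = 1/2
Product = (13)/4 = 13/4


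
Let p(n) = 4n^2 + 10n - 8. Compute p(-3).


Using direct substitution:
  4 * (-3)^2 = 36
  10 * (-3)^1 = -30
  constant: -8
Sum = 36 - 30 - 8 = -2


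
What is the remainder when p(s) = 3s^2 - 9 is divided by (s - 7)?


By the Remainder Theorem, the remainder equals p(7):
  3*(7)^2 = 147
  0*(7)^1 = 0
  constant: -9
Sum: 147 + 0 - 9 = 138


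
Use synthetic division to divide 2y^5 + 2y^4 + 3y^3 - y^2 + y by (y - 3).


Synthetic division with c = 3. Coefficients: 2, 2, 3, -1, 1, 0
Bring down 2.
  2 * 3 = 6; 6 + 2 = 8
  8 * 3 = 24; 24 + 3 = 27
  27 * 3 = 81; 81 - 1 = 80
  80 * 3 = 240; 240 + 1 = 241
  241 * 3 = 723; 723 + 0 = 723
Quotient: 2y^4 + 8y^3 + 27y^2 + 80y + 241, Remainder: 723


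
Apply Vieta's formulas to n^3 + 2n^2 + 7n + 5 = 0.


Monic cubic n^3+bn^2+cn+d=0: sum=-b, pairwise sum=c, product=-d.
b=2, c=7, d=5
r1+r2+r3 = -2
r1r2+r1r3+r2r3 = 7
r1r2r3 = -5


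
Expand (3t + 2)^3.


Expand (3t + 2)^3 by repeated multiplication:
  (3t + 2)^2 = 9t^2 + 12t + 4
= 27t^3 + 54t^2 + 36t + 8


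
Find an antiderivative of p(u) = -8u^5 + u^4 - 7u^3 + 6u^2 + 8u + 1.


Reverse power rule on each term:
  ∫ -8u^5 du = -(4/3)u^6
  ∫ u^4 du = (1/5)u^5
  ∫ -7u^3 du = -(7/4)u^4
  ∫ 6u^2 du = 2u^3
  ∫ 8u du = 4u^2
  ∫ 1 du = u
F(u) = -(4/3)u^6 + (1/5)u^5 - (7/4)u^4 + 2u^3 + 4u^2 + u + C


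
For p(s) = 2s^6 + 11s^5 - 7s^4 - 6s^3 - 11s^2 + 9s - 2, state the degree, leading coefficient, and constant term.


Highest power of s is 6, with coefficient 2. Constant term is -2.
Degree = 6, leading coefficient = 2, constant term = -2


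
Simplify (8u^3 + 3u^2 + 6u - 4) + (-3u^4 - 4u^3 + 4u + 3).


Align terms by degree and add:
  8u^3 + 3u^2 + 6u - 4
  -3u^4 - 4u^3 + 4u + 3
= -3u^4 + 4u^3 + 3u^2 + 10u - 1


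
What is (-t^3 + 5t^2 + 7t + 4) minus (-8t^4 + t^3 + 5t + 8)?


Distribute the minus sign:
  (-t^3 + 5t^2 + 7t + 4)
- (-8t^4 + t^3 + 5t + 8)
Negate second polynomial: 8t^4 - t^3 - 5t - 8
Add: 8t^4 - 2t^3 + 5t^2 + 2t - 4


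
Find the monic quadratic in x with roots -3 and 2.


p(x) = (x + 3)(x - 2)
Expand: x^2 + x - 6


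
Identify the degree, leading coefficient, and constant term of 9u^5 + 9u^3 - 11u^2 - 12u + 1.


Highest power of u is 5, with coefficient 9. Constant term is 1.
Degree = 5, leading coefficient = 9, constant term = 1


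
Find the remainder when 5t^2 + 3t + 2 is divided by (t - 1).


By the Remainder Theorem, the remainder equals p(1):
  5*(1)^2 = 5
  3*(1)^1 = 3
  constant: 2
Sum: 5 + 3 + 2 = 10


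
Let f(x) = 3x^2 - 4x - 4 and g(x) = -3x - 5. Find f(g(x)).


Substitute g(x) into f:
f(g(x)) = 3*(-3x - 5)^2 + (-4)*(-3x - 5) + (-4)
(-3x - 5)^2 = 9x^2 + 30x + 25
Expand and combine: 27x^2 + 102x + 91


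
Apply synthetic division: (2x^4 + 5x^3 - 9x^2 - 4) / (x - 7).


Synthetic division with c = 7. Coefficients: 2, 5, -9, 0, -4
Bring down 2.
  2 * 7 = 14; 14 + 5 = 19
  19 * 7 = 133; 133 - 9 = 124
  124 * 7 = 868; 868 + 0 = 868
  868 * 7 = 6076; 6076 - 4 = 6072
Quotient: 2x^3 + 19x^2 + 124x + 868, Remainder: 6072


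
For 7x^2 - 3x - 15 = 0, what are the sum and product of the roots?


For ax^2+bx+c=0: sum = -b/a, product = c/a.
a=7, b=-3, c=-15
Sum = -(-3)/7 = 3/7
Product = (-15)/7 = -15/7


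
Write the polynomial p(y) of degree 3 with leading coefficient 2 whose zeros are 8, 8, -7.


p(y) = 2(y - 8)(y - 8)(y + 7)
Expand: 2y^3 - 18y^2 - 96y + 896


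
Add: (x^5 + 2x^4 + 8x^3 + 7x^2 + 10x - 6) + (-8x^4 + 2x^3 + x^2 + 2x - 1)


Align terms by degree and add:
  x^5 + 2x^4 + 8x^3 + 7x^2 + 10x - 6
  -8x^4 + 2x^3 + x^2 + 2x - 1
= x^5 - 6x^4 + 10x^3 + 8x^2 + 12x - 7


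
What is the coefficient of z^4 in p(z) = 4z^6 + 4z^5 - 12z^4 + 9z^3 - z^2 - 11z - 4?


Read off the coefficient of z^4: -12


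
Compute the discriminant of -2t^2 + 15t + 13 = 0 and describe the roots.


D = b^2 - 4ac = (15)^2 - 4(-2)(13) = 225 + 104 = 329
Since D > 0: two distinct irrational roots


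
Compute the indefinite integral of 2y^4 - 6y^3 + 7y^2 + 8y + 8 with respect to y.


Reverse power rule on each term:
  ∫ 2y^4 dy = (2/5)y^5
  ∫ -6y^3 dy = -(3/2)y^4
  ∫ 7y^2 dy = (7/3)y^3
  ∫ 8y dy = 4y^2
  ∫ 8 dy = 8y
F(y) = (2/5)y^5 - (3/2)y^4 + (7/3)y^3 + 4y^2 + 8y + C


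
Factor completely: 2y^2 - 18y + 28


Roots satisfy r1 + r2 = -b/a = 9 and r1*r2 = c/a = 14.
So r1 = 7, r2 = 2.
2y^2 - 18y + 28 = 2(y - r1)(y - r2) = 2(y - 7)(y - 2)


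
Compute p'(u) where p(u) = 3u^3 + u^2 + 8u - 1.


Apply the power rule term by term:
  d/du(3u^3) = 9u^2
  d/du(u^2) = 2u
  d/du(8u) = 8
  d/du(-1) = 0
p'(u) = 9u^2 + 2u + 8


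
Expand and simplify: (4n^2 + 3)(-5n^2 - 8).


Distribute each term of the first polynomial:
  (4n^2)(-5n^2 - 8) = -20n^4 - 32n^2
  (3)(-5n^2 - 8) = -15n^2 - 24
Sum: -20n^4 - 47n^2 - 24


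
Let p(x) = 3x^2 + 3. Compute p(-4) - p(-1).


p(-4) = 51
p(-1) = 6
p(-4) - p(-1) = 51 - 6 = 45


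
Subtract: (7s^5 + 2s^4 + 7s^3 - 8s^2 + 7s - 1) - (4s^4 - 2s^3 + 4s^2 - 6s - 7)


Distribute the minus sign:
  (7s^5 + 2s^4 + 7s^3 - 8s^2 + 7s - 1)
- (4s^4 - 2s^3 + 4s^2 - 6s - 7)
Negate second polynomial: -4s^4 + 2s^3 - 4s^2 + 6s + 7
Add: 7s^5 - 2s^4 + 9s^3 - 12s^2 + 13s + 6


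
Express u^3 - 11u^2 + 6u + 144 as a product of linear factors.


Try integer roots (divisors of 144). u=8: p(8)=0.
Divide out (u - 8): quotient is u^2 - 3u - 18.
Factor the quadratic: (u - 6)(u + 3)
Result: (u - 8)(u - 6)(u + 3)


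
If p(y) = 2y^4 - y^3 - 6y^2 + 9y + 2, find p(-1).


Using direct substitution:
  2 * (-1)^4 = 2
  -1 * (-1)^3 = 1
  -6 * (-1)^2 = -6
  9 * (-1)^1 = -9
  constant: 2
Sum = 2 + 1 - 6 - 9 + 2 = -10


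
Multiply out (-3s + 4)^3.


Expand (-3s + 4)^3 by repeated multiplication:
  (-3s + 4)^2 = 9s^2 - 24s + 16
= -27s^3 + 108s^2 - 144s + 64


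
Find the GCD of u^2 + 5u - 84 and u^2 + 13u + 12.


Factor each:
  u^2 + 5u - 84 = (u + 12)(u - 7)
  u^2 + 13u + 12 = (u + 12)(u + 1)
Common monic factor: u + 12


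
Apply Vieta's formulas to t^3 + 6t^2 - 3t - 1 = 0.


Monic cubic t^3+bt^2+ct+d=0: sum=-b, pairwise sum=c, product=-d.
b=6, c=-3, d=-1
r1+r2+r3 = -6
r1r2+r1r3+r2r3 = -3
r1r2r3 = 1


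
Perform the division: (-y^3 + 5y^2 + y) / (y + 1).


(-y^3 + 5y^2 + y) / (y + 1)
Step 1: -y^2 * (y + 1) = -y^3 - y^2; subtract.
Step 2: 6y * (y + 1) = 6y^2 + 6y; subtract.
Step 3: -5 * (y + 1) = -5y - 5; subtract.
Quotient: -y^2 + 6y - 5, Remainder: 5


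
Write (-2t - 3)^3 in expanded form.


Expand (-2t - 3)^3 by repeated multiplication:
  (-2t - 3)^2 = 4t^2 + 12t + 9
= -8t^3 - 36t^2 - 54t - 27


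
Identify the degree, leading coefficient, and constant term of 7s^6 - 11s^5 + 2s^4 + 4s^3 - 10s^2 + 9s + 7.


Highest power of s is 6, with coefficient 7. Constant term is 7.
Degree = 6, leading coefficient = 7, constant term = 7


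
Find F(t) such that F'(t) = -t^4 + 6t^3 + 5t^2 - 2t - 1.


Reverse power rule on each term:
  ∫ -t^4 dt = -(1/5)t^5
  ∫ 6t^3 dt = (3/2)t^4
  ∫ 5t^2 dt = (5/3)t^3
  ∫ -2t dt = -t^2
  ∫ -1 dt = -t
F(t) = -(1/5)t^5 + (3/2)t^4 + (5/3)t^3 - t^2 - t + C


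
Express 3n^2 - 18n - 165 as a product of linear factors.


Roots satisfy r1 + r2 = -b/a = 6 and r1*r2 = c/a = -55.
So r1 = 11, r2 = -5.
3n^2 - 18n - 165 = 3(n - r1)(n - r2) = 3(n - 11)(n + 5)


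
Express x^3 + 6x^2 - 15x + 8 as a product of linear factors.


Try integer roots (divisors of 8). x=1: p(1)=0.
Divide out (x - 1): quotient is x^2 + 7x - 8.
Factor the quadratic: (x - 1)(x + 8)
Result: (x - 1)(x - 1)(x + 8)


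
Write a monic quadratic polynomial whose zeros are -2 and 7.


p(z) = (z + 2)(z - 7)
Expand: z^2 - 5z - 14


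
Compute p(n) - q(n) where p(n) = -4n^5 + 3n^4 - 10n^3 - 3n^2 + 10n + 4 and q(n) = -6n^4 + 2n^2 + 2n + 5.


Distribute the minus sign:
  (-4n^5 + 3n^4 - 10n^3 - 3n^2 + 10n + 4)
- (-6n^4 + 2n^2 + 2n + 5)
Negate second polynomial: 6n^4 - 2n^2 - 2n - 5
Add: -4n^5 + 9n^4 - 10n^3 - 5n^2 + 8n - 1


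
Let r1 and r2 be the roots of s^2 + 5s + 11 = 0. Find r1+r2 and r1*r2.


For as^2+bs+c=0: sum = -b/a, product = c/a.
a=1, b=5, c=11
Sum = -(5)/1 = -5
Product = (11)/1 = 11


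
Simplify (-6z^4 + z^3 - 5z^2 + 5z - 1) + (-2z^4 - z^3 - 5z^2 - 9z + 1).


Align terms by degree and add:
  -6z^4 + z^3 - 5z^2 + 5z - 1
  -2z^4 - z^3 - 5z^2 - 9z + 1
= -8z^4 - 10z^2 - 4z


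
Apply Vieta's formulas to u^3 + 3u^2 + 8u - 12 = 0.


Monic cubic u^3+bu^2+cu+d=0: sum=-b, pairwise sum=c, product=-d.
b=3, c=8, d=-12
r1+r2+r3 = -3
r1r2+r1r3+r2r3 = 8
r1r2r3 = 12


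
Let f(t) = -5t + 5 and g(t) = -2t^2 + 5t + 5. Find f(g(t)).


Substitute g(t) into f:
f(g(t)) = -5*(-2t^2 + 5t + 5) + 5
Expand and combine: 10t^2 - 25t - 20


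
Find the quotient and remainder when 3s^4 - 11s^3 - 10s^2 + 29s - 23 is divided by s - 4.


(3s^4 - 11s^3 - 10s^2 + 29s - 23) / (s - 4)
Step 1: 3s^3 * (s - 4) = 3s^4 - 12s^3; subtract.
Step 2: s^2 * (s - 4) = s^3 - 4s^2; subtract.
Step 3: -6s * (s - 4) = -6s^2 + 24s; subtract.
Step 4: 5 * (s - 4) = 5s - 20; subtract.
Quotient: 3s^3 + s^2 - 6s + 5, Remainder: -3


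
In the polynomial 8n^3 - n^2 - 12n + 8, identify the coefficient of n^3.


Read off the coefficient of n^3: 8


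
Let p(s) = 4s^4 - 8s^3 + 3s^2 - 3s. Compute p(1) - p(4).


p(1) = -4
p(4) = 548
p(1) - p(4) = -4 - 548 = -552


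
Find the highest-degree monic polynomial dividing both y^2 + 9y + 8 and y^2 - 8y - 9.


Factor each:
  y^2 + 9y + 8 = (y + 1)(y + 8)
  y^2 - 8y - 9 = (y + 1)(y - 9)
Common monic factor: y + 1


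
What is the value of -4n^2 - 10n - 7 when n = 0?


Using direct substitution:
  -4 * (0)^2 = 0
  -10 * (0)^1 = 0
  constant: -7
Sum = 0 + 0 - 7 = -7


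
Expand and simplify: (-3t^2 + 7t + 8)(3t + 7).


Distribute each term of the first polynomial:
  (-3t^2)(3t + 7) = -9t^3 - 21t^2
  (7t)(3t + 7) = 21t^2 + 49t
  (8)(3t + 7) = 24t + 56
Sum: -9t^3 + 73t + 56


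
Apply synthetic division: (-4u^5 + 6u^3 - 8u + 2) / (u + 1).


Synthetic division with c = -1. Coefficients: -4, 0, 6, 0, -8, 2
Bring down -4.
  -4 * -1 = 4; 4 + 0 = 4
  4 * -1 = -4; -4 + 6 = 2
  2 * -1 = -2; -2 + 0 = -2
  -2 * -1 = 2; 2 - 8 = -6
  -6 * -1 = 6; 6 + 2 = 8
Quotient: -4u^4 + 4u^3 + 2u^2 - 2u - 6, Remainder: 8


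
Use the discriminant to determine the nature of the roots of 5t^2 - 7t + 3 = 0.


D = b^2 - 4ac = (-7)^2 - 4(5)(3) = 49 - 60 = -11
Since D < 0: two complex conjugate roots (no real roots)


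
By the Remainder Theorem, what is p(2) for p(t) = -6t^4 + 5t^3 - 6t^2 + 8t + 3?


By the Remainder Theorem, the remainder equals p(2):
  -6*(2)^4 = -96
  5*(2)^3 = 40
  -6*(2)^2 = -24
  8*(2)^1 = 16
  constant: 3
Sum: -96 + 40 - 24 + 16 + 3 = -61


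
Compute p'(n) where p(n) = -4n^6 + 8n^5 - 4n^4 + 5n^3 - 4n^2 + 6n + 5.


Apply the power rule term by term:
  d/dn(-4n^6) = -24n^5
  d/dn(8n^5) = 40n^4
  d/dn(-4n^4) = -16n^3
  d/dn(5n^3) = 15n^2
  d/dn(-4n^2) = -8n
  d/dn(6n) = 6
  d/dn(5) = 0
p'(n) = -24n^5 + 40n^4 - 16n^3 + 15n^2 - 8n + 6


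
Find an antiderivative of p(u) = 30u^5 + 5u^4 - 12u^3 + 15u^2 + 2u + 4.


Reverse power rule on each term:
  ∫ 30u^5 du = 5u^6
  ∫ 5u^4 du = u^5
  ∫ -12u^3 du = -3u^4
  ∫ 15u^2 du = 5u^3
  ∫ 2u du = u^2
  ∫ 4 du = 4u
F(u) = 5u^6 + u^5 - 3u^4 + 5u^3 + u^2 + 4u + C


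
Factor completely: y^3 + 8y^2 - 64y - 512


Try integer roots (divisors of -512). y=-8: p(-8)=0.
Divide out (y + 8): quotient is y^2 - 64.
Factor the quadratic: (y + 8)(y - 8)
Result: (y + 8)(y + 8)(y - 8)


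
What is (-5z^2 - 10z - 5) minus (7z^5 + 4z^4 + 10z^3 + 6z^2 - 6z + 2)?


Distribute the minus sign:
  (-5z^2 - 10z - 5)
- (7z^5 + 4z^4 + 10z^3 + 6z^2 - 6z + 2)
Negate second polynomial: -7z^5 - 4z^4 - 10z^3 - 6z^2 + 6z - 2
Add: -7z^5 - 4z^4 - 10z^3 - 11z^2 - 4z - 7


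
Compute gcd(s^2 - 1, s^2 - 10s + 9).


Factor each:
  s^2 - 1 = (s - 1)(s + 1)
  s^2 - 10s + 9 = (s - 1)(s - 9)
Common monic factor: s - 1


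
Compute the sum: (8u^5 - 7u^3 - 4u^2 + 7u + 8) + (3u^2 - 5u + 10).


Align terms by degree and add:
  8u^5 - 7u^3 - 4u^2 + 7u + 8
+ 3u^2 - 5u + 10
= 8u^5 - 7u^3 - u^2 + 2u + 18


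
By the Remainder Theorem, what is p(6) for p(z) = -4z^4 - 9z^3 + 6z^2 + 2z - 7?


By the Remainder Theorem, the remainder equals p(6):
  -4*(6)^4 = -5184
  -9*(6)^3 = -1944
  6*(6)^2 = 216
  2*(6)^1 = 12
  constant: -7
Sum: -5184 - 1944 + 216 + 12 - 7 = -6907


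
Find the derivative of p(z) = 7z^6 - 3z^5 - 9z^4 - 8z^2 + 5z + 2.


Apply the power rule term by term:
  d/dz(7z^6) = 42z^5
  d/dz(-3z^5) = -15z^4
  d/dz(-9z^4) = -36z^3
  d/dz(-8z^2) = -16z
  d/dz(5z) = 5
  d/dz(2) = 0
p'(z) = 42z^5 - 15z^4 - 36z^3 - 16z + 5


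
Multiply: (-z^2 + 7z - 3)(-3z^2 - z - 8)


Distribute each term of the first polynomial:
  (-z^2)(-3z^2 - z - 8) = 3z^4 + z^3 + 8z^2
  (7z)(-3z^2 - z - 8) = -21z^3 - 7z^2 - 56z
  (-3)(-3z^2 - z - 8) = 9z^2 + 3z + 24
Sum: 3z^4 - 20z^3 + 10z^2 - 53z + 24


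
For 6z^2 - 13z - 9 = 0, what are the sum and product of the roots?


For az^2+bz+c=0: sum = -b/a, product = c/a.
a=6, b=-13, c=-9
Sum = -(-13)/6 = 13/6
Product = (-9)/6 = -3/2


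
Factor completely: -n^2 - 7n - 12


Roots satisfy r1 + r2 = -b/a = -7 and r1*r2 = c/a = 12.
So r1 = -4, r2 = -3.
-n^2 - 7n - 12 = -(n - r1)(n - r2) = -(n + 4)(n + 3)


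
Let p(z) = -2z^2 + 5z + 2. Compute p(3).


Using direct substitution:
  -2 * (3)^2 = -18
  5 * (3)^1 = 15
  constant: 2
Sum = -18 + 15 + 2 = -1


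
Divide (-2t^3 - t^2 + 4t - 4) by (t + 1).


(-2t^3 - t^2 + 4t - 4) / (t + 1)
Step 1: -2t^2 * (t + 1) = -2t^3 - 2t^2; subtract.
Step 2: t * (t + 1) = t^2 + t; subtract.
Step 3: 3 * (t + 1) = 3t + 3; subtract.
Quotient: -2t^2 + t + 3, Remainder: -7


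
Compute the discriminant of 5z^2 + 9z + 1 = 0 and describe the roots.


D = b^2 - 4ac = (9)^2 - 4(5)(1) = 81 - 20 = 61
Since D > 0: two distinct irrational roots


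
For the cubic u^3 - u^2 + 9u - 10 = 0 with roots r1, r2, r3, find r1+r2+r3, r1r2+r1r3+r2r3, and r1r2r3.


Monic cubic u^3+bu^2+cu+d=0: sum=-b, pairwise sum=c, product=-d.
b=-1, c=9, d=-10
r1+r2+r3 = 1
r1r2+r1r3+r2r3 = 9
r1r2r3 = 10


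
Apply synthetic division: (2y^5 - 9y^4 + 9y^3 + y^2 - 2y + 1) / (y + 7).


Synthetic division with c = -7. Coefficients: 2, -9, 9, 1, -2, 1
Bring down 2.
  2 * -7 = -14; -14 - 9 = -23
  -23 * -7 = 161; 161 + 9 = 170
  170 * -7 = -1190; -1190 + 1 = -1189
  -1189 * -7 = 8323; 8323 - 2 = 8321
  8321 * -7 = -58247; -58247 + 1 = -58246
Quotient: 2y^4 - 23y^3 + 170y^2 - 1189y + 8321, Remainder: -58246


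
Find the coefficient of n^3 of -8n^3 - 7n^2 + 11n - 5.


Read off the coefficient of n^3: -8


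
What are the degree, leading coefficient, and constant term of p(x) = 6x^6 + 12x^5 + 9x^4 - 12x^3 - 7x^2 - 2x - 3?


Highest power of x is 6, with coefficient 6. Constant term is -3.
Degree = 6, leading coefficient = 6, constant term = -3


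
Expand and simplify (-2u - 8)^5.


Expand (-2u - 8)^5 by repeated multiplication:
  (-2u - 8)^2 = 4u^2 + 32u + 64
  (-2u - 8)^3 = -8u^3 - 96u^2 - 384u - 512
  (-2u - 8)^4 = 16u^4 + 256u^3 + 1536u^2 + 4096u + 4096
= -32u^5 - 640u^4 - 5120u^3 - 20480u^2 - 40960u - 32768


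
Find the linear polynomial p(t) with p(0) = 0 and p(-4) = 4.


p(t) = mt + b. Using p(0)=0, p(-4)=4:
m = (0 - 4)/(0 + 4) = -4/4 = -1
b = 0 - m*(0) = 0 = 0
p(t) = -t


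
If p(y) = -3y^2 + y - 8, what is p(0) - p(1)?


p(0) = -8
p(1) = -10
p(0) - p(1) = -8 + 10 = 2


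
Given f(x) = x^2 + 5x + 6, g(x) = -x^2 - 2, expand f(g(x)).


Substitute g(x) into f:
f(g(x)) = 1*(-x^2 - 2)^2 + 5*(-x^2 - 2) + 6
(-x^2 - 2)^2 = x^4 + 4x^2 + 4
Expand and combine: x^4 - x^2


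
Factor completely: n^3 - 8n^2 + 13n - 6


Try integer roots (divisors of -6). n=1: p(1)=0.
Divide out (n - 1): quotient is n^2 - 7n + 6.
Factor the quadratic: (n - 6)(n - 1)
Result: (n - 1)(n - 6)(n - 1)


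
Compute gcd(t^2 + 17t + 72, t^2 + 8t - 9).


Factor each:
  t^2 + 17t + 72 = (t + 9)(t + 8)
  t^2 + 8t - 9 = (t + 9)(t - 1)
Common monic factor: t + 9


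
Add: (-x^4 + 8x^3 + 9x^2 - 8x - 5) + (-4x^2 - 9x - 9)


Align terms by degree and add:
  -x^4 + 8x^3 + 9x^2 - 8x - 5
  -4x^2 - 9x - 9
= -x^4 + 8x^3 + 5x^2 - 17x - 14


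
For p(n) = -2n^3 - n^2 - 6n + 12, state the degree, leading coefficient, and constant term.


Highest power of n is 3, with coefficient -2. Constant term is 12.
Degree = 3, leading coefficient = -2, constant term = 12


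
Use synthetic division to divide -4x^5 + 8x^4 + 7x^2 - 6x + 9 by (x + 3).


Synthetic division with c = -3. Coefficients: -4, 8, 0, 7, -6, 9
Bring down -4.
  -4 * -3 = 12; 12 + 8 = 20
  20 * -3 = -60; -60 + 0 = -60
  -60 * -3 = 180; 180 + 7 = 187
  187 * -3 = -561; -561 - 6 = -567
  -567 * -3 = 1701; 1701 + 9 = 1710
Quotient: -4x^4 + 20x^3 - 60x^2 + 187x - 567, Remainder: 1710


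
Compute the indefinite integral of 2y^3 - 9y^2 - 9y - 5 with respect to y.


Reverse power rule on each term:
  ∫ 2y^3 dy = (1/2)y^4
  ∫ -9y^2 dy = -3y^3
  ∫ -9y dy = -(9/2)y^2
  ∫ -5 dy = -5y
F(y) = (1/2)y^4 - 3y^3 - (9/2)y^2 - 5y + C


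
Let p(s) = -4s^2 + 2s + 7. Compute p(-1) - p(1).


p(-1) = 1
p(1) = 5
p(-1) - p(1) = 1 - 5 = -4


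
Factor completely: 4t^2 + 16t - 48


Roots satisfy r1 + r2 = -b/a = -4 and r1*r2 = c/a = -12.
So r1 = -6, r2 = 2.
4t^2 + 16t - 48 = 4(t - r1)(t - r2) = 4(t + 6)(t - 2)


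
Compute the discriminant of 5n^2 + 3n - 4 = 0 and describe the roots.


D = b^2 - 4ac = (3)^2 - 4(5)(-4) = 9 + 80 = 89
Since D > 0: two distinct irrational roots


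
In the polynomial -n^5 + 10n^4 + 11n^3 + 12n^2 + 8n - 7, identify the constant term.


Read off the constant term: -7


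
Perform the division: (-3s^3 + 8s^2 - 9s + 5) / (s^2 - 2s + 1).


(-3s^3 + 8s^2 - 9s + 5) / (s^2 - 2s + 1)
Step 1: -3s * (s^2 - 2s + 1) = -3s^3 + 6s^2 - 3s; subtract.
Step 2: 2 * (s^2 - 2s + 1) = 2s^2 - 4s + 2; subtract.
Quotient: -3s + 2, Remainder: -2s + 3


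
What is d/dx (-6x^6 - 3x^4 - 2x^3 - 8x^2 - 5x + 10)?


Apply the power rule term by term:
  d/dx(-6x^6) = -36x^5
  d/dx(-3x^4) = -12x^3
  d/dx(-2x^3) = -6x^2
  d/dx(-8x^2) = -16x
  d/dx(-5x) = -5
  d/dx(10) = 0
p'(x) = -36x^5 - 12x^3 - 6x^2 - 16x - 5


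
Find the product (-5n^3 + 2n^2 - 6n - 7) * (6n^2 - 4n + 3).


Distribute each term of the first polynomial:
  (-5n^3)(6n^2 - 4n + 3) = -30n^5 + 20n^4 - 15n^3
  (2n^2)(6n^2 - 4n + 3) = 12n^4 - 8n^3 + 6n^2
  (-6n)(6n^2 - 4n + 3) = -36n^3 + 24n^2 - 18n
  (-7)(6n^2 - 4n + 3) = -42n^2 + 28n - 21
Sum: -30n^5 + 32n^4 - 59n^3 - 12n^2 + 10n - 21


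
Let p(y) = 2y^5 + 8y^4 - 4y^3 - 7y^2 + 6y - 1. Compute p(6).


Using direct substitution:
  2 * (6)^5 = 15552
  8 * (6)^4 = 10368
  -4 * (6)^3 = -864
  -7 * (6)^2 = -252
  6 * (6)^1 = 36
  constant: -1
Sum = 15552 + 10368 - 864 - 252 + 36 - 1 = 24839


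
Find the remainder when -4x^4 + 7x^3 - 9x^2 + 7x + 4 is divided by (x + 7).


By the Remainder Theorem, the remainder equals p(-7):
  -4*(-7)^4 = -9604
  7*(-7)^3 = -2401
  -9*(-7)^2 = -441
  7*(-7)^1 = -49
  constant: 4
Sum: -9604 - 2401 - 441 - 49 + 4 = -12491


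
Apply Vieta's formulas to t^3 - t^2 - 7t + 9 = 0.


Monic cubic t^3+bt^2+ct+d=0: sum=-b, pairwise sum=c, product=-d.
b=-1, c=-7, d=9
r1+r2+r3 = 1
r1r2+r1r3+r2r3 = -7
r1r2r3 = -9


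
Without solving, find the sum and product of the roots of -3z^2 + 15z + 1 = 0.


For az^2+bz+c=0: sum = -b/a, product = c/a.
a=-3, b=15, c=1
Sum = -(15)/-3 = 5
Product = (1)/-3 = -1/3


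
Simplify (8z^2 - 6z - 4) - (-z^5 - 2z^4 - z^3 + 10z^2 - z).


Distribute the minus sign:
  (8z^2 - 6z - 4)
- (-z^5 - 2z^4 - z^3 + 10z^2 - z)
Negate second polynomial: z^5 + 2z^4 + z^3 - 10z^2 + z
Add: z^5 + 2z^4 + z^3 - 2z^2 - 5z - 4


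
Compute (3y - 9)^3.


Expand (3y - 9)^3 by repeated multiplication:
  (3y - 9)^2 = 9y^2 - 54y + 81
= 27y^3 - 243y^2 + 729y - 729


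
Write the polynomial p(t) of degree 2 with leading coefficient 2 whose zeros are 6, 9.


p(t) = 2(t - 6)(t - 9)
Expand: 2t^2 - 30t + 108


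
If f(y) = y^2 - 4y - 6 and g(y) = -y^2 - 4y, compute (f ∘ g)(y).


Substitute g(y) into f:
f(g(y)) = 1*(-y^2 - 4y)^2 + (-4)*(-y^2 - 4y) + (-6)
(-y^2 - 4y)^2 = y^4 + 8y^3 + 16y^2
Expand and combine: y^4 + 8y^3 + 20y^2 + 16y - 6


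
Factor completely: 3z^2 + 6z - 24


Roots satisfy r1 + r2 = -b/a = -2 and r1*r2 = c/a = -8.
So r1 = 2, r2 = -4.
3z^2 + 6z - 24 = 3(z - r1)(z - r2) = 3(z - 2)(z + 4)


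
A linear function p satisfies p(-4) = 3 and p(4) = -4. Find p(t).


p(t) = mt + b. Using p(-4)=3, p(4)=-4:
m = (3 + 4)/(-4 - 4) = 7/-8 = -7/8
b = 3 - m*(-4) = 3 - 7/2 = -1/2
p(t) = -(7/8)t - (1/2)


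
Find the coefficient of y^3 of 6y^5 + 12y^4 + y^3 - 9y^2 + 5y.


Read off the coefficient of y^3: 1


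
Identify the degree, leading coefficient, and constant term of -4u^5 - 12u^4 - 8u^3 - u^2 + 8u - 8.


Highest power of u is 5, with coefficient -4. Constant term is -8.
Degree = 5, leading coefficient = -4, constant term = -8


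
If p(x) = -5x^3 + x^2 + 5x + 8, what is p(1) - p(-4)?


p(1) = 9
p(-4) = 324
p(1) - p(-4) = 9 - 324 = -315


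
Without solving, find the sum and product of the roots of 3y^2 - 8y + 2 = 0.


For ay^2+by+c=0: sum = -b/a, product = c/a.
a=3, b=-8, c=2
Sum = -(-8)/3 = 8/3
Product = (2)/3 = 2/3


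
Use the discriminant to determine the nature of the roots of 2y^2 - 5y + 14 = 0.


D = b^2 - 4ac = (-5)^2 - 4(2)(14) = 25 - 112 = -87
Since D < 0: two complex conjugate roots (no real roots)


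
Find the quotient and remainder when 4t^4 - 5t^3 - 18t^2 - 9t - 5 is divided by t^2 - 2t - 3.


(4t^4 - 5t^3 - 18t^2 - 9t - 5) / (t^2 - 2t - 3)
Step 1: 4t^2 * (t^2 - 2t - 3) = 4t^4 - 8t^3 - 12t^2; subtract.
Step 2: 3t * (t^2 - 2t - 3) = 3t^3 - 6t^2 - 9t; subtract.
Step 3: 0 * (t^2 - 2t - 3) = 0; subtract.
Quotient: 4t^2 + 3t, Remainder: -5


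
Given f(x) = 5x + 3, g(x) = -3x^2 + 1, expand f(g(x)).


Substitute g(x) into f:
f(g(x)) = 5*(-3x^2 + 1) + 3
Expand and combine: -15x^2 + 8


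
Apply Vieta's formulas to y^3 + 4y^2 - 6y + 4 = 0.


Monic cubic y^3+by^2+cy+d=0: sum=-b, pairwise sum=c, product=-d.
b=4, c=-6, d=4
r1+r2+r3 = -4
r1r2+r1r3+r2r3 = -6
r1r2r3 = -4


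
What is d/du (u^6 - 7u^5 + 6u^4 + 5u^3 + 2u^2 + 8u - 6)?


Apply the power rule term by term:
  d/du(u^6) = 6u^5
  d/du(-7u^5) = -35u^4
  d/du(6u^4) = 24u^3
  d/du(5u^3) = 15u^2
  d/du(2u^2) = 4u
  d/du(8u) = 8
  d/du(-6) = 0
p'(u) = 6u^5 - 35u^4 + 24u^3 + 15u^2 + 4u + 8


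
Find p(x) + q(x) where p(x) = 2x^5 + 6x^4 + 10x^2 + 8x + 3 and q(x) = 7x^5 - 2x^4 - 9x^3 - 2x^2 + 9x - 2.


Align terms by degree and add:
  2x^5 + 6x^4 + 10x^2 + 8x + 3
+ 7x^5 - 2x^4 - 9x^3 - 2x^2 + 9x - 2
= 9x^5 + 4x^4 - 9x^3 + 8x^2 + 17x + 1


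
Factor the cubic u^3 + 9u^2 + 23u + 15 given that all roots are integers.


Try integer roots (divisors of 15). u=-3: p(-3)=0.
Divide out (u + 3): quotient is u^2 + 6u + 5.
Factor the quadratic: (u + 1)(u + 5)
Result: (u + 3)(u + 1)(u + 5)


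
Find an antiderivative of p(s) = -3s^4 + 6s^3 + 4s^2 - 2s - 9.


Reverse power rule on each term:
  ∫ -3s^4 ds = -(3/5)s^5
  ∫ 6s^3 ds = (3/2)s^4
  ∫ 4s^2 ds = (4/3)s^3
  ∫ -2s ds = -s^2
  ∫ -9 ds = -9s
F(s) = -(3/5)s^5 + (3/2)s^4 + (4/3)s^3 - s^2 - 9s + C


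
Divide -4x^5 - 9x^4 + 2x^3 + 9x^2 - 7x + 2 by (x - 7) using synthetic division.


Synthetic division with c = 7. Coefficients: -4, -9, 2, 9, -7, 2
Bring down -4.
  -4 * 7 = -28; -28 - 9 = -37
  -37 * 7 = -259; -259 + 2 = -257
  -257 * 7 = -1799; -1799 + 9 = -1790
  -1790 * 7 = -12530; -12530 - 7 = -12537
  -12537 * 7 = -87759; -87759 + 2 = -87757
Quotient: -4x^4 - 37x^3 - 257x^2 - 1790x - 12537, Remainder: -87757


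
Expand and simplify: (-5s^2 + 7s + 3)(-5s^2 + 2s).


Distribute each term of the first polynomial:
  (-5s^2)(-5s^2 + 2s) = 25s^4 - 10s^3
  (7s)(-5s^2 + 2s) = -35s^3 + 14s^2
  (3)(-5s^2 + 2s) = -15s^2 + 6s
Sum: 25s^4 - 45s^3 - s^2 + 6s


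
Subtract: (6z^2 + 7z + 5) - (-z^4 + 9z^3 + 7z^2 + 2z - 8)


Distribute the minus sign:
  (6z^2 + 7z + 5)
- (-z^4 + 9z^3 + 7z^2 + 2z - 8)
Negate second polynomial: z^4 - 9z^3 - 7z^2 - 2z + 8
Add: z^4 - 9z^3 - z^2 + 5z + 13


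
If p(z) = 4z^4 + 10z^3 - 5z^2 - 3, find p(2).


Using direct substitution:
  4 * (2)^4 = 64
  10 * (2)^3 = 80
  -5 * (2)^2 = -20
  0 * (2)^1 = 0
  constant: -3
Sum = 64 + 80 - 20 + 0 - 3 = 121


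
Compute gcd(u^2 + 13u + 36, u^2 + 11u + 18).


Factor each:
  u^2 + 13u + 36 = (u + 9)(u + 4)
  u^2 + 11u + 18 = (u + 9)(u + 2)
Common monic factor: u + 9


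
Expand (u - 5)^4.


Expand (u - 5)^4 by repeated multiplication:
  (u - 5)^2 = u^2 - 10u + 25
  (u - 5)^3 = u^3 - 15u^2 + 75u - 125
= u^4 - 20u^3 + 150u^2 - 500u + 625


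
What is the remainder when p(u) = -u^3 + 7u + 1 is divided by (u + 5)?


By the Remainder Theorem, the remainder equals p(-5):
  -1*(-5)^3 = 125
  0*(-5)^2 = 0
  7*(-5)^1 = -35
  constant: 1
Sum: 125 + 0 - 35 + 1 = 91


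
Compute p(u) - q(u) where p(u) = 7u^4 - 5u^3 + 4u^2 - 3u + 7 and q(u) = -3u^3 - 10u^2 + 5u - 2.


Distribute the minus sign:
  (7u^4 - 5u^3 + 4u^2 - 3u + 7)
- (-3u^3 - 10u^2 + 5u - 2)
Negate second polynomial: 3u^3 + 10u^2 - 5u + 2
Add: 7u^4 - 2u^3 + 14u^2 - 8u + 9


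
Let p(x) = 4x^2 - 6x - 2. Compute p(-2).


Using direct substitution:
  4 * (-2)^2 = 16
  -6 * (-2)^1 = 12
  constant: -2
Sum = 16 + 12 - 2 = 26


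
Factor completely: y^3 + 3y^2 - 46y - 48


Try integer roots (divisors of -48). y=-1: p(-1)=0.
Divide out (y + 1): quotient is y^2 + 2y - 48.
Factor the quadratic: (y - 6)(y + 8)
Result: (y + 1)(y - 6)(y + 8)


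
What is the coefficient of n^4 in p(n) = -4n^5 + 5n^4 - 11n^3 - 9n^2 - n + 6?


Read off the coefficient of n^4: 5


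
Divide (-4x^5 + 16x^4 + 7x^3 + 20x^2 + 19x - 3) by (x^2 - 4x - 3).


(-4x^5 + 16x^4 + 7x^3 + 20x^2 + 19x - 3) / (x^2 - 4x - 3)
Step 1: -4x^3 * (x^2 - 4x - 3) = -4x^5 + 16x^4 + 12x^3; subtract.
Step 2: 0 * (x^2 - 4x - 3) = 0; subtract.
Step 3: -5x * (x^2 - 4x - 3) = -5x^3 + 20x^2 + 15x; subtract.
Step 4: 0 * (x^2 - 4x - 3) = 0; subtract.
Quotient: -4x^3 - 5x, Remainder: 4x - 3


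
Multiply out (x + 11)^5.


Expand (x + 11)^5 by repeated multiplication:
  (x + 11)^2 = x^2 + 22x + 121
  (x + 11)^3 = x^3 + 33x^2 + 363x + 1331
  (x + 11)^4 = x^4 + 44x^3 + 726x^2 + 5324x + 14641
= x^5 + 55x^4 + 1210x^3 + 13310x^2 + 73205x + 161051


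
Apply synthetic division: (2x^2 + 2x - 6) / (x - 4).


Synthetic division with c = 4. Coefficients: 2, 2, -6
Bring down 2.
  2 * 4 = 8; 8 + 2 = 10
  10 * 4 = 40; 40 - 6 = 34
Quotient: 2x + 10, Remainder: 34


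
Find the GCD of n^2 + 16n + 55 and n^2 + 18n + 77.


Factor each:
  n^2 + 16n + 55 = (n + 11)(n + 5)
  n^2 + 18n + 77 = (n + 11)(n + 7)
Common monic factor: n + 11


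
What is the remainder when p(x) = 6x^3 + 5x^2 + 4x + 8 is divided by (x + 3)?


By the Remainder Theorem, the remainder equals p(-3):
  6*(-3)^3 = -162
  5*(-3)^2 = 45
  4*(-3)^1 = -12
  constant: 8
Sum: -162 + 45 - 12 + 8 = -121


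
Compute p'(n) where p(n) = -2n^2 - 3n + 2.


Apply the power rule term by term:
  d/dn(-2n^2) = -4n
  d/dn(-3n) = -3
  d/dn(2) = 0
p'(n) = -4n - 3


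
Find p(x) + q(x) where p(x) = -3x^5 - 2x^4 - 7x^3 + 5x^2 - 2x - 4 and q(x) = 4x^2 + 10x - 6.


Align terms by degree and add:
  -3x^5 - 2x^4 - 7x^3 + 5x^2 - 2x - 4
+ 4x^2 + 10x - 6
= -3x^5 - 2x^4 - 7x^3 + 9x^2 + 8x - 10


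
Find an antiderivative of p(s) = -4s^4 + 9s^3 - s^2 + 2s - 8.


Reverse power rule on each term:
  ∫ -4s^4 ds = -(4/5)s^5
  ∫ 9s^3 ds = (9/4)s^4
  ∫ -s^2 ds = -(1/3)s^3
  ∫ 2s ds = s^2
  ∫ -8 ds = -8s
F(s) = -(4/5)s^5 + (9/4)s^4 - (1/3)s^3 + s^2 - 8s + C


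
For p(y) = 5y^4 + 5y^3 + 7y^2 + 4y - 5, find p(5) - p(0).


p(5) = 3940
p(0) = -5
p(5) - p(0) = 3940 + 5 = 3945


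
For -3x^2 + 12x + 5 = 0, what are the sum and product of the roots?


For ax^2+bx+c=0: sum = -b/a, product = c/a.
a=-3, b=12, c=5
Sum = -(12)/-3 = 4
Product = (5)/-3 = -5/3


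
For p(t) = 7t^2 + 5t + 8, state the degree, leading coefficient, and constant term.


Highest power of t is 2, with coefficient 7. Constant term is 8.
Degree = 2, leading coefficient = 7, constant term = 8


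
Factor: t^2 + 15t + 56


Roots satisfy r1 + r2 = -b/a = -15 and r1*r2 = c/a = 56.
So r1 = -7, r2 = -8.
t^2 + 15t + 56 = (t - r1)(t - r2) = (t + 7)(t + 8)


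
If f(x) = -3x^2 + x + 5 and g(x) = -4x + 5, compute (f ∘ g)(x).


Substitute g(x) into f:
f(g(x)) = -3*(-4x + 5)^2 + 1*(-4x + 5) + 5
(-4x + 5)^2 = 16x^2 - 40x + 25
Expand and combine: -48x^2 + 116x - 65


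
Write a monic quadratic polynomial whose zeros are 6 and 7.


p(u) = (u - 6)(u - 7)
Expand: u^2 - 13u + 42


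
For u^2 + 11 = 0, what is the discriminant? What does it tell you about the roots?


D = b^2 - 4ac = (0)^2 - 4(1)(11) = 0 - 44 = -44
Since D < 0: two complex conjugate roots (no real roots)


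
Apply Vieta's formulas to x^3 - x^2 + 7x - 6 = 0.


Monic cubic x^3+bx^2+cx+d=0: sum=-b, pairwise sum=c, product=-d.
b=-1, c=7, d=-6
r1+r2+r3 = 1
r1r2+r1r3+r2r3 = 7
r1r2r3 = 6


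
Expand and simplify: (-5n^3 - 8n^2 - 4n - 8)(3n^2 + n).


Distribute each term of the first polynomial:
  (-5n^3)(3n^2 + n) = -15n^5 - 5n^4
  (-8n^2)(3n^2 + n) = -24n^4 - 8n^3
  (-4n)(3n^2 + n) = -12n^3 - 4n^2
  (-8)(3n^2 + n) = -24n^2 - 8n
Sum: -15n^5 - 29n^4 - 20n^3 - 28n^2 - 8n


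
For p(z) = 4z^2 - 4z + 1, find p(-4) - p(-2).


p(-4) = 81
p(-2) = 25
p(-4) - p(-2) = 81 - 25 = 56


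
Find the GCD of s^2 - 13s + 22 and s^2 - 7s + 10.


Factor each:
  s^2 - 13s + 22 = (s - 2)(s - 11)
  s^2 - 7s + 10 = (s - 2)(s - 5)
Common monic factor: s - 2


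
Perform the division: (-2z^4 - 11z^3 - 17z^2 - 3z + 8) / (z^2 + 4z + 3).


(-2z^4 - 11z^3 - 17z^2 - 3z + 8) / (z^2 + 4z + 3)
Step 1: -2z^2 * (z^2 + 4z + 3) = -2z^4 - 8z^3 - 6z^2; subtract.
Step 2: -3z * (z^2 + 4z + 3) = -3z^3 - 12z^2 - 9z; subtract.
Step 3: 1 * (z^2 + 4z + 3) = z^2 + 4z + 3; subtract.
Quotient: -2z^2 - 3z + 1, Remainder: 2z + 5


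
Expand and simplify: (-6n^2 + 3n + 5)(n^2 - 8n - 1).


Distribute each term of the first polynomial:
  (-6n^2)(n^2 - 8n - 1) = -6n^4 + 48n^3 + 6n^2
  (3n)(n^2 - 8n - 1) = 3n^3 - 24n^2 - 3n
  (5)(n^2 - 8n - 1) = 5n^2 - 40n - 5
Sum: -6n^4 + 51n^3 - 13n^2 - 43n - 5


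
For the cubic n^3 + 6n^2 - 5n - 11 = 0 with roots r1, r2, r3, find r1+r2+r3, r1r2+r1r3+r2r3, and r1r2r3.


Monic cubic n^3+bn^2+cn+d=0: sum=-b, pairwise sum=c, product=-d.
b=6, c=-5, d=-11
r1+r2+r3 = -6
r1r2+r1r3+r2r3 = -5
r1r2r3 = 11


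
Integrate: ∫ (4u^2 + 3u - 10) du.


Reverse power rule on each term:
  ∫ 4u^2 du = (4/3)u^3
  ∫ 3u du = (3/2)u^2
  ∫ -10 du = -10u
F(u) = (4/3)u^3 + (3/2)u^2 - 10u + C


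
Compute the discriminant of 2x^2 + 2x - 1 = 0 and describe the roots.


D = b^2 - 4ac = (2)^2 - 4(2)(-1) = 4 + 8 = 12
Since D > 0: two distinct irrational roots


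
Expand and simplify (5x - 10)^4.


Expand (5x - 10)^4 by repeated multiplication:
  (5x - 10)^2 = 25x^2 - 100x + 100
  (5x - 10)^3 = 125x^3 - 750x^2 + 1500x - 1000
= 625x^4 - 5000x^3 + 15000x^2 - 20000x + 10000


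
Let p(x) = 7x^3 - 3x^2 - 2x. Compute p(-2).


Using direct substitution:
  7 * (-2)^3 = -56
  -3 * (-2)^2 = -12
  -2 * (-2)^1 = 4
  constant: 0
Sum = -56 - 12 + 4 + 0 = -64


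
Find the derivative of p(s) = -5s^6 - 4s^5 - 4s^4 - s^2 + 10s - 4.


Apply the power rule term by term:
  d/ds(-5s^6) = -30s^5
  d/ds(-4s^5) = -20s^4
  d/ds(-4s^4) = -16s^3
  d/ds(-s^2) = -2s
  d/ds(10s) = 10
  d/ds(-4) = 0
p'(s) = -30s^5 - 20s^4 - 16s^3 - 2s + 10


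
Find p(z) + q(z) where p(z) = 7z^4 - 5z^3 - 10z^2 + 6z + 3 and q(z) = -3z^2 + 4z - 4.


Align terms by degree and add:
  7z^4 - 5z^3 - 10z^2 + 6z + 3
  -3z^2 + 4z - 4
= 7z^4 - 5z^3 - 13z^2 + 10z - 1


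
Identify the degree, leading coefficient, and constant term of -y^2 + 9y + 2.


Highest power of y is 2, with coefficient -1. Constant term is 2.
Degree = 2, leading coefficient = -1, constant term = 2


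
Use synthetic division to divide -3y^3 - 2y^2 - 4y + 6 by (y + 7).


Synthetic division with c = -7. Coefficients: -3, -2, -4, 6
Bring down -3.
  -3 * -7 = 21; 21 - 2 = 19
  19 * -7 = -133; -133 - 4 = -137
  -137 * -7 = 959; 959 + 6 = 965
Quotient: -3y^2 + 19y - 137, Remainder: 965


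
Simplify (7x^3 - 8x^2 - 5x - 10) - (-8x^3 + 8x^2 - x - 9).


Distribute the minus sign:
  (7x^3 - 8x^2 - 5x - 10)
- (-8x^3 + 8x^2 - x - 9)
Negate second polynomial: 8x^3 - 8x^2 + x + 9
Add: 15x^3 - 16x^2 - 4x - 1


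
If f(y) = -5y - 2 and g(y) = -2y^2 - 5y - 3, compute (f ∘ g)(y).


Substitute g(y) into f:
f(g(y)) = -5*(-2y^2 - 5y - 3) + (-2)
Expand and combine: 10y^2 + 25y + 13


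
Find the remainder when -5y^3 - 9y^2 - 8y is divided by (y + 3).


By the Remainder Theorem, the remainder equals p(-3):
  -5*(-3)^3 = 135
  -9*(-3)^2 = -81
  -8*(-3)^1 = 24
  constant: 0
Sum: 135 - 81 + 24 + 0 = 78


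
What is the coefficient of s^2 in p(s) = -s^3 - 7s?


Read off the coefficient of s^2: 0


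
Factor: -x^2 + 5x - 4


Roots satisfy r1 + r2 = -b/a = 5 and r1*r2 = c/a = 4.
So r1 = 4, r2 = 1.
-x^2 + 5x - 4 = -(x - r1)(x - r2) = -(x - 4)(x - 1)


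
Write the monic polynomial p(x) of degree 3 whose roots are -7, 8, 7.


p(x) = (x + 7)(x - 8)(x - 7)
Expand: x^3 - 8x^2 - 49x + 392


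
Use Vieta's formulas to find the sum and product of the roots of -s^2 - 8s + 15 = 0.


For as^2+bs+c=0: sum = -b/a, product = c/a.
a=-1, b=-8, c=15
Sum = -(-8)/-1 = -8
Product = (15)/-1 = -15
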